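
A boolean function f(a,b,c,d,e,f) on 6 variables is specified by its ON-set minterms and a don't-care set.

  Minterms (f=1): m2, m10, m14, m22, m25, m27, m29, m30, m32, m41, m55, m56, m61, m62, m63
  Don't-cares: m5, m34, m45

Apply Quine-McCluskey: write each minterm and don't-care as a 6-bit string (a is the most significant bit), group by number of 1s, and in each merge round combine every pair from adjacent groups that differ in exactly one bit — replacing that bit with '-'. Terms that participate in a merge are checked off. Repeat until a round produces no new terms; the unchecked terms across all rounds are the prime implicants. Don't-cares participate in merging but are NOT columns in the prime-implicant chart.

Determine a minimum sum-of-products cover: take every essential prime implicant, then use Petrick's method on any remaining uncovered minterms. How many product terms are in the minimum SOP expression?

10

Round 0: 000010✓ 000101 001010✓ 001110✓ 010110✓ 011001✓ 011011✓ 011101✓ 011110✓ 100000✓ 100010✓ 101001✓ 101101✓ 110111✓ 111000 111101✓ 111110✓ 111111✓
Round 1: -00010 -11101 -11110 0-1110 00-010 001-10 01-110 011-01 0110-1 1-1101 1000-0 101-01 11-111 1111-1 11111-
PIs = {-00010, -11101, -11110, 0-1110, 00-010, 000101, 001-10, 01-110, 011-01, 0110-1, 1-1101, 1000-0, 101-01, 11-111, 111000, 1111-1, 11111-}
Coverage chart:
  m2: -00010,00-010
  m10: 00-010,001-10
  m14: 0-1110,001-10
  m22: 01-110 ←essential
  m25: 011-01,0110-1
  m27: 0110-1 ←essential
  m29: -11101,011-01
  m30: -11110,0-1110,01-110
  m32: 1000-0 ←essential
  m41: 101-01 ←essential
  m55: 11-111 ←essential
  m56: 111000 ←essential
  m61: -11101,1-1101,1111-1
  m62: -11110,11111-
  m63: 11-111,1111-1,11111-
Essential: 01-110, 0110-1, 1000-0, 101-01, 11-111, 111000
Petrick residual → -00010, -11101, -11110, 001-10
Min cover (10 terms): b'c'd'ef' + bcde'f + bcdef' + a'b'cef' + a'bdef' + a'bcd'f + ab'c'd'f' + ab'ce'f + abdef + abcd'e'f'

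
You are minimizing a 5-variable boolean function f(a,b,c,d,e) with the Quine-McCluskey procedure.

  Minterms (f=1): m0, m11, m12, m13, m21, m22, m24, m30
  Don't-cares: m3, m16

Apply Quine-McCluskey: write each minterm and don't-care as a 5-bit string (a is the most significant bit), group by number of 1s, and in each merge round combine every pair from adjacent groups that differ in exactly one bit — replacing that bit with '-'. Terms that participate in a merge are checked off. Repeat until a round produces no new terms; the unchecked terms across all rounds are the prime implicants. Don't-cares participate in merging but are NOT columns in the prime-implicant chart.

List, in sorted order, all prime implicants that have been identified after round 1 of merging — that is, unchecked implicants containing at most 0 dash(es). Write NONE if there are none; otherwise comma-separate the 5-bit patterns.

Round 0: 00000✓ 00011✓ 01011✓ 01100✓ 01101✓ 10000✓ 10101 10110✓ 11000✓ 11110✓
Round 1: -0000 0-011 0110- 1-000 1-110
PIs = {-0000, 0-011, 0110-, 1-000, 1-110, 10101}

10101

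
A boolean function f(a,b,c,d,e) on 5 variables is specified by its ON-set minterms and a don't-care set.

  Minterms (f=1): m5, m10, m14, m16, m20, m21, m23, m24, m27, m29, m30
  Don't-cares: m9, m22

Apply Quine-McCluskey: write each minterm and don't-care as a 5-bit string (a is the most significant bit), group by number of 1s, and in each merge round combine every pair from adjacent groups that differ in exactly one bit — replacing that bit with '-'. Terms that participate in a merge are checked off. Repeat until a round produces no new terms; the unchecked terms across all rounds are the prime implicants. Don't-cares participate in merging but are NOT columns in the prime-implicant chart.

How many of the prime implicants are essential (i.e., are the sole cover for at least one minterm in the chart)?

6

Round 0: 00101✓ 01001 01010✓ 01110✓ 10000✓ 10100✓ 10101✓ 10110✓ 10111✓ 11000✓ 11011 11101✓ 11110✓
Round 1: -0101 -1110 01-10 1-000 1-101 1-110 10-00 101-0✓ 101-1✓ 1010-✓ 1011-✓
Round 2: 101--
PIs = {-0101, -1110, 01-10, 01001, 1-000, 1-101, 1-110, 10-00, 101--, 11011}
Coverage chart:
  m5: -0101 ←essential
  m10: 01-10 ←essential
  m14: -1110,01-10
  m16: 1-000,10-00
  m20: 10-00,101--
  m21: -0101,1-101,101--
  m23: 101-- ←essential
  m24: 1-000 ←essential
  m27: 11011 ←essential
  m29: 1-101 ←essential
  m30: -1110,1-110
Essential: -0101, 01-10, 1-000, 1-101, 101--, 11011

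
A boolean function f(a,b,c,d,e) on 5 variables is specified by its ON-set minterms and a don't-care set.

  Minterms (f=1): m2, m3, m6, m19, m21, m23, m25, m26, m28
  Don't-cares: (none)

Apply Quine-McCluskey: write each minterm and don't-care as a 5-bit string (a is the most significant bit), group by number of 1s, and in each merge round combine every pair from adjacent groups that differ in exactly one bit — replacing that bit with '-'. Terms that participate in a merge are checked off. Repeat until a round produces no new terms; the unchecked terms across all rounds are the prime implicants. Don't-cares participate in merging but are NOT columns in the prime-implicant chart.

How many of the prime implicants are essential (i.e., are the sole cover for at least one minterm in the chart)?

5

[col 0] 00010*, 00011*, 00110*, 10011*, 10101*, 10111*, 11001, 11010, 11100
[col 1] -0011, 00-10, 0001-, 10-11, 101-1
Prime implicants: -0011, 00-10, 0001-, 10-11, 101-1, 11001, 11010, 11100
PI chart (minterm → PIs covering it):
  2 | 00-10,0001-
  3 | -0011,0001-
  6 | 00-10  (sole → essential)
  19 | -0011,10-11
  21 | 101-1  (sole → essential)
  23 | 10-11,101-1
  25 | 11001  (sole → essential)
  26 | 11010  (sole → essential)
  28 | 11100  (sole → essential)
Essential prime implicants: 00-10, 101-1, 11001, 11010, 11100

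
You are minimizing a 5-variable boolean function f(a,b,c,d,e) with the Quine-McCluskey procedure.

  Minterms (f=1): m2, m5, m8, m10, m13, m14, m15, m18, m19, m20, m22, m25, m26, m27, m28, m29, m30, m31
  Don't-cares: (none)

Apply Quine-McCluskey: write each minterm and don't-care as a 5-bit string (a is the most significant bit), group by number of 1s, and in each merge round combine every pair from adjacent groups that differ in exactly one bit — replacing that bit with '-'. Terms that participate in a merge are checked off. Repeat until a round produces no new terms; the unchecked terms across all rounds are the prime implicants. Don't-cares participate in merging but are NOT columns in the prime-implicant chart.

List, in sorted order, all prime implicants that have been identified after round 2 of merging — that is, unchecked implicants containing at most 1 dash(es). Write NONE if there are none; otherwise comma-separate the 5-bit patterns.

0-101, 010-0

size-2^0 implicants → 00010(✓)  00101(✓)  01000(✓)  01010(✓)  01101(✓)  01110(✓)  01111(✓)  10010(✓)  10011(✓)  10100(✓)  10110(✓)  11001(✓)  11010(✓)  11011(✓)  11100(✓)  11101(✓)  11110(✓)  11111(✓)
size-2^1 implicants → -0010(✓)  -1010(✓)  -1101(✓)  -1110(✓)  -1111(✓)  0-010(✓)  0-101  01-10(✓)  010-0  011-1(✓)  0111-(✓)  1-010(✓)  1-011(✓)  1-100(✓)  1-110(✓)  10-10(✓)  1001-(✓)  101-0(✓)  11-01(✓)  11-10(✓)  11-11(✓)  110-1(✓)  1101-(✓)  111-0(✓)  111-1(✓)  1110-(✓)  1111-(✓)
size-2^2 implicants → --010  -1-10  -11-1  -111-  1--10  1-01-  1-1-0  11--1  11-1-  111--
Unchecked terms (primes): --010, -1-10, -11-1, -111-, 0-101, 010-0, 1--10, 1-01-, 1-1-0, 11--1, 11-1-, 111--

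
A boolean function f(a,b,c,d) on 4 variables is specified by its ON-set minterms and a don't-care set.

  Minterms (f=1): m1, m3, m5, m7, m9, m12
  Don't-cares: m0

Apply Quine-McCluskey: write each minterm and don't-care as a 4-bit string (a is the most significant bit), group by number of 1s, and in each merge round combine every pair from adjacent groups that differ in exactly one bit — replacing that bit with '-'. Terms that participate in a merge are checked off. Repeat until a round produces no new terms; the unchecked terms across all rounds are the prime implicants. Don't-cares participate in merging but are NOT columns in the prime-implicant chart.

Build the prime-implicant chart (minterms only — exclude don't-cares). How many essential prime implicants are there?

Round 0: 0000✓ 0001✓ 0011✓ 0101✓ 0111✓ 1001✓ 1100
Round 1: -001 0-01✓ 0-11✓ 00-1✓ 000- 01-1✓
Round 2: 0--1
PIs = {-001, 0--1, 000-, 1100}
Coverage chart:
  m1: -001,0--1,000-
  m3: 0--1 ←essential
  m5: 0--1 ←essential
  m7: 0--1 ←essential
  m9: -001 ←essential
  m12: 1100 ←essential
Essential: -001, 0--1, 1100

3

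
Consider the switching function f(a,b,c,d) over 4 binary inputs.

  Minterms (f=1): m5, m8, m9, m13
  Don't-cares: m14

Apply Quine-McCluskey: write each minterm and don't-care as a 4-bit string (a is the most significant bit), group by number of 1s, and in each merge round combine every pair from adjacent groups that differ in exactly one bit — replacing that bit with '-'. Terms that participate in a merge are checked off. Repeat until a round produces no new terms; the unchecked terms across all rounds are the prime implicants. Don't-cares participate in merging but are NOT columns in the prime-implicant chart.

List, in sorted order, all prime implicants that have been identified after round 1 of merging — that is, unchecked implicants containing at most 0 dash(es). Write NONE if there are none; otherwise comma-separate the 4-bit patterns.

size-2^0 implicants → 0101(✓)  1000(✓)  1001(✓)  1101(✓)  1110
size-2^1 implicants → -101  1-01  100-
Unchecked terms (primes): -101, 1-01, 100-, 1110

1110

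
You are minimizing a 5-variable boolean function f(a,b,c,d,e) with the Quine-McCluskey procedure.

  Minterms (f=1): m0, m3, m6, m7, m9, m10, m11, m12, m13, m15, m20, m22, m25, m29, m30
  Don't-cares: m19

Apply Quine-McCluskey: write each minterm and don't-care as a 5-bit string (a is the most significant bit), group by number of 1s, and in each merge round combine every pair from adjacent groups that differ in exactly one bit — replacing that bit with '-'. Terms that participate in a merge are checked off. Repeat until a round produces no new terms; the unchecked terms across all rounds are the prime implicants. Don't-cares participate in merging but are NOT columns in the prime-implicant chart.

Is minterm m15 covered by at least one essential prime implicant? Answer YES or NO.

NO

[col 0] 00000, 00011*, 00110*, 00111*, 01001*, 01010*, 01011*, 01100*, 01101*, 01111*, 10011*, 10100*, 10110*, 11001*, 11101*, 11110*
[col 1] -0011, -0110, -1001*, -1101*, 0-011*, 0-111*, 00-11*, 0011-, 01-01*, 01-11*, 010-1*, 0101-, 011-1*, 0110-, 1-110, 101-0, 11-01*
[col 2] -1-01, 0--11, 01--1
Prime implicants: -0011, -0110, -1-01, 0--11, 00000, 0011-, 01--1, 0101-, 0110-, 1-110, 101-0
PI chart (minterm → PIs covering it):
  0 | 00000  (sole → essential)
  3 | -0011,0--11
  6 | -0110,0011-
  7 | 0--11,0011-
  9 | -1-01,01--1
  10 | 0101-  (sole → essential)
  11 | 0--11,01--1,0101-
  12 | 0110-  (sole → essential)
  13 | -1-01,01--1,0110-
  15 | 0--11,01--1
  20 | 101-0  (sole → essential)
  22 | -0110,1-110,101-0
  25 | -1-01  (sole → essential)
  29 | -1-01  (sole → essential)
  30 | 1-110  (sole → essential)
Essential prime implicants: -1-01, 00000, 0101-, 0110-, 1-110, 101-0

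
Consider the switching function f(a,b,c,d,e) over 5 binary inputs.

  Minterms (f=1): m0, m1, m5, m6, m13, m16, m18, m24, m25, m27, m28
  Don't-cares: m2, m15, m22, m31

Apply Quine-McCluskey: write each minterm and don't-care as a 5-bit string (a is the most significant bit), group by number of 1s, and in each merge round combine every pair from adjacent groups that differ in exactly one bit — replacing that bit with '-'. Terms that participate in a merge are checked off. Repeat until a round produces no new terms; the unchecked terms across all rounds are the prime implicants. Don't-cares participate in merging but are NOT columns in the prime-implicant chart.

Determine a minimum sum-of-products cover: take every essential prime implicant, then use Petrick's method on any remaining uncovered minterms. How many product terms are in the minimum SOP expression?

size-2^0 implicants → 00000(✓)  00001(✓)  00010(✓)  00101(✓)  00110(✓)  01101(✓)  01111(✓)  10000(✓)  10010(✓)  10110(✓)  11000(✓)  11001(✓)  11011(✓)  11100(✓)  11111(✓)
size-2^1 implicants → -0000(✓)  -0010(✓)  -0110(✓)  -1111  0-101  00-01  00-10(✓)  000-0(✓)  0000-  011-1  1-000  10-10(✓)  100-0(✓)  11-00  11-11  110-1  1100-
size-2^2 implicants → -0-10  -00-0
Unchecked terms (primes): -0-10, -00-0, -1111, 0-101, 00-01, 0000-, 011-1, 1-000, 11-00, 11-11, 110-1, 1100-
Minterm coverage:
  m0 ⊆ -00-0,0000-
  m1 ⊆ 00-01,0000-
  m5 ⊆ 0-101,00-01
  m6 ⊆ -0-10 [E]
  m13 ⊆ 0-101,011-1
  m16 ⊆ -00-0,1-000
  m18 ⊆ -0-10,-00-0
  m24 ⊆ 1-000,11-00,1100-
  m25 ⊆ 110-1,1100-
  m27 ⊆ 11-11,110-1
  m28 ⊆ 11-00 [E]
E = {-0-10, 11-00}
Petrick residual → -00-0, 0-101, 00-01, 110-1
Cover = b'de' + b'c'e' + a'cd'e + a'b'd'e + abd'e' + abc'e  |cover|=6

6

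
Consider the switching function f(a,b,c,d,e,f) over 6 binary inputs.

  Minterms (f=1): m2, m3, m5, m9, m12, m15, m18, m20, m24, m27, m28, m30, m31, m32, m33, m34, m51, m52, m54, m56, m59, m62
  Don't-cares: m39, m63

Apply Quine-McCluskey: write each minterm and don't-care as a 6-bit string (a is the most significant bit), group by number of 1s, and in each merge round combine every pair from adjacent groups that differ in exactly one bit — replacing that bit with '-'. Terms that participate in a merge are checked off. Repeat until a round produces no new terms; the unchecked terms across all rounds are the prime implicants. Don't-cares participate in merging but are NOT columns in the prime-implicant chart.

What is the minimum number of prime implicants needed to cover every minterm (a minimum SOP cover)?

Round 0: 000010✓ 000011✓ 000101 001001 001100✓ 001111✓ 010010✓ 010100✓ 011000✓ 011011✓ 011100✓ 011110✓ 011111✓ 100000✓ 100001✓ 100010✓ 100111 110011✓ 110100✓ 110110✓ 111000✓ 111011✓ 111110✓ 111111✓
Round 1: -00010 -10100 -11000 -11011✓ -11110✓ -11111✓ 0-0010 0-1100 0-1111 00001- 01-100 011-00 011-11✓ 0111-0 01111-✓ 1000-0 10000- 11-011 11-110 1101-0 111-11✓ 11111-✓
Round 2: -11-11 -1111-
PIs = {-00010, -10100, -11-11, -11000, -1111-, 0-0010, 0-1100, 0-1111, 00001-, 000101, 001001, 01-100, 011-00, 0111-0, 1000-0, 10000-, 100111, 11-011, 11-110, 1101-0}
Coverage chart:
  m2: -00010,0-0010,00001-
  m3: 00001- ←essential
  m5: 000101 ←essential
  m9: 001001 ←essential
  m12: 0-1100 ←essential
  m15: 0-1111 ←essential
  m18: 0-0010 ←essential
  m20: -10100,01-100
  m24: -11000,011-00
  m27: -11-11 ←essential
  m28: 0-1100,01-100,011-00,0111-0
  m30: -1111-,0111-0
  m31: -11-11,-1111-,0-1111
  m32: 1000-0,10000-
  m33: 10000- ←essential
  m34: -00010,1000-0
  m51: 11-011 ←essential
  m52: -10100,1101-0
  m54: 11-110,1101-0
  m56: -11000 ←essential
  m59: -11-11,11-011
  m62: -1111-,11-110
Essential: -11-11, -11000, 0-0010, 0-1100, 0-1111, 00001-, 000101, 001001, 10000-, 11-011
Petrick residual → -00010, -10100, -1111-, 11-110
Min cover (14 terms): b'c'd'ef' + bc'de'f' + bcef + bcd'e'f' + bcde + a'c'd'ef' + a'cde'f' + a'cdef + a'b'c'd'e + a'b'c'de'f + a'b'cd'e'f + ab'c'd'e' + abd'ef + abdef'

14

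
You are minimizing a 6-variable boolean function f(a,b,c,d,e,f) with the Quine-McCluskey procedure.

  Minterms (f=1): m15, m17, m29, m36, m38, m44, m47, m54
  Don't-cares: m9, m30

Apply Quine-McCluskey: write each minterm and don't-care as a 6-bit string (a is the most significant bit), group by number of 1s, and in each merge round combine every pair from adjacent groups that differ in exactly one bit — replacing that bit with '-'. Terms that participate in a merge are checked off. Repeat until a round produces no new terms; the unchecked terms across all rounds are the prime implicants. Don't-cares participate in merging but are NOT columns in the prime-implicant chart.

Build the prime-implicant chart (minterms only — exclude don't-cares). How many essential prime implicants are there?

[col 0] 001001, 001111*, 010001, 011101, 011110, 100100*, 100110*, 101100*, 101111*, 110110*
[col 1] -01111, 1-0110, 10-100, 1001-0
Prime implicants: -01111, 001001, 010001, 011101, 011110, 1-0110, 10-100, 1001-0
PI chart (minterm → PIs covering it):
  15 | -01111  (sole → essential)
  17 | 010001  (sole → essential)
  29 | 011101  (sole → essential)
  36 | 10-100,1001-0
  38 | 1-0110,1001-0
  44 | 10-100  (sole → essential)
  47 | -01111  (sole → essential)
  54 | 1-0110  (sole → essential)
Essential prime implicants: -01111, 010001, 011101, 1-0110, 10-100

5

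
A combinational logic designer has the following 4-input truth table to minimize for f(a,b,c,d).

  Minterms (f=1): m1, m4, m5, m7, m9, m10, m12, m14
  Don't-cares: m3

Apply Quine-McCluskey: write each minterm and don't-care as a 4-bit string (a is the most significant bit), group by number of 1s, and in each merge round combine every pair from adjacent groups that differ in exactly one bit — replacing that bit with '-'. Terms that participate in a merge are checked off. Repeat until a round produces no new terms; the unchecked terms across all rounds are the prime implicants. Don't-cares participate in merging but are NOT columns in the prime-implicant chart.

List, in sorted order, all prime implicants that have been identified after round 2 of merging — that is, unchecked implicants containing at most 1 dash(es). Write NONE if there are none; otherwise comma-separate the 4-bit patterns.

Round 0: 0001✓ 0011✓ 0100✓ 0101✓ 0111✓ 1001✓ 1010✓ 1100✓ 1110✓
Round 1: -001 -100 0-01✓ 0-11✓ 00-1✓ 01-1✓ 010- 1-10 11-0
Round 2: 0--1
PIs = {-001, -100, 0--1, 010-, 1-10, 11-0}

-001, -100, 010-, 1-10, 11-0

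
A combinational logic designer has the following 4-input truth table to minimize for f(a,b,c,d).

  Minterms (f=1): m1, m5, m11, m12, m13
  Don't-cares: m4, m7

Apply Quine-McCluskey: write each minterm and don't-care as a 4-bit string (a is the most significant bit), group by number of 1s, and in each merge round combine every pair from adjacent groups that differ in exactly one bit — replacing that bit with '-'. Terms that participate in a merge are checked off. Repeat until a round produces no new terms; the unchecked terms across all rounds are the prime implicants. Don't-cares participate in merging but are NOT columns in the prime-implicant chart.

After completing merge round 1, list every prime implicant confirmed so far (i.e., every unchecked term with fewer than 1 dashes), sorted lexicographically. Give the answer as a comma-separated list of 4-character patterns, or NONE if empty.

size-2^0 implicants → 0001(✓)  0100(✓)  0101(✓)  0111(✓)  1011  1100(✓)  1101(✓)
size-2^1 implicants → -100(✓)  -101(✓)  0-01  01-1  010-(✓)  110-(✓)
size-2^2 implicants → -10-
Unchecked terms (primes): -10-, 0-01, 01-1, 1011

1011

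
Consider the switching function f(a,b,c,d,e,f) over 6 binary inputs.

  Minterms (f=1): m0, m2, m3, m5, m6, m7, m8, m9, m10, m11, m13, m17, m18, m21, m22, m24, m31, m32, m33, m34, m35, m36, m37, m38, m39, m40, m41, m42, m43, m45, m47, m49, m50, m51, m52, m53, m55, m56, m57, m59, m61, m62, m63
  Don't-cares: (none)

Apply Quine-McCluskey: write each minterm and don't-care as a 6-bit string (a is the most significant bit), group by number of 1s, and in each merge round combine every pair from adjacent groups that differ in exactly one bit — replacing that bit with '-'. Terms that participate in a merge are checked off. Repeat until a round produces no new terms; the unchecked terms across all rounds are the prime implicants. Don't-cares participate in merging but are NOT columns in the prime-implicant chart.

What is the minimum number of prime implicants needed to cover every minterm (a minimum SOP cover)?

12

[col 0] 000000*, 000010*, 000011*, 000101*, 000110*, 000111*, 001000*, 001001*, 001010*, 001011*, 001101*, 010001*, 010010*, 010101*, 010110*, 011000*, 011111*, 100000*, 100001*, 100010*, 100011*, 100100*, 100101*, 100110*, 100111*, 101000*, 101001*, 101010*, 101011*, 101101*, 101111*, 110001*, 110010*, 110011*, 110100*, 110101*, 110111*, 111000*, 111001*, 111011*, 111101*, 111110*, 111111*
[col 1] -00000*, -00010*, -00011*, -00101*, -00110*, -00111*, -01000*, -01001*, -01010*, -01011*, -01101*, -10001*, -10010*, -10101*, -11000*, -11111, 0-0010*, 0-0101*, 0-0110*, 0-1000*, 00-000*, 00-010*, 00-011*, 00-101*, 000-10*, 000-11*, 0000-0*, 00001-*, 0001-1*, 00011-*, 001-01*, 0010-0*, 0010-1*, 00100-*, 00101-*, 010-01*, 010-10*, 1-0001*, 1-0010*, 1-0011*, 1-0100*, 1-0101*, 1-0111*, 1-1000*, 1-1001*, 1-1011*, 1-1101*, 1-1111*, 10-000*, 10-001*, 10-010*, 10-011*, 10-101*, 10-111*, 100-00*, 100-01*, 100-10*, 100-11*, 1000-0*, 1000-1*, 10000-*, 10001-*, 1001-0*, 1001-1*, 10010-*, 10011-*, 101-01*, 101-11*, 1010-0*, 1010-1*, 10100-*, 10101-*, 1011-1*, 11-001*, 11-011*, 11-101*, 11-111*, 110-01*, 110-11*, 1100-1*, 11001-*, 1101-1*, 11010-*, 111-01*, 111-11*, 1110-1*, 11100-*, 1111-1*, 11111-
[col 2] --0010, --0101, --1000, -0-000*, -0-010*, -0-011*, -0-101, -00-10*, -00-11*, -000-0*, -0001-*, -001-1, -0011-*, -01-01, -010-0*, -010-1*, -0100-*, -0101-*, -10-01, 0-0-10, 00-0-0*, 00-01-*, 000-1-*, 0010--*, 1--001*, 1--011*, 1--101*, 1--111*, 1-0-01*, 1-0-11*, 1-00-1*, 1-001-, 1-01-1*, 1-010-, 1-1-01*, 1-1-11*, 1-10-1*, 1-100-, 1-11-1*, 10--01*, 10--11*, 10-0-0*, 10-0-1*, 10-00-*, 10-01-*, 10-1-1*, 100--0*, 100--1*, 100-0-*, 100-1-*, 1000--*, 1001--*, 101--1*, 1010--*, 11--01*, 11--11*, 11-0-1*, 11-1-1*, 110--1*, 111--1*
[col 3] -0-0-0, -0-01-, -00-1-, -010--, 1---01*, 1---11*, 1--0-1*, 1--1-1*, 1-0--1*, 1-1--1*, 10---1*, 10-0--, 100---, 11---1*
[col 4] 1----1
Prime implicants: --0010, --0101, --1000, -0-0-0, -0-01-, -0-101, -00-1-, -001-1, -01-01, -010--, -10-01, -11111, 0-0-10, 1----1, 1-001-, 1-010-, 1-100-, 10-0--, 100---, 11111-
PI chart (minterm → PIs covering it):
  0 | -0-0-0  (sole → essential)
  2 | --0010,-0-0-0,-0-01-,-00-1-,0-0-10
  3 | -0-01-,-00-1-
  5 | --0101,-0-101,-001-1
  6 | -00-1-,0-0-10
  7 | -00-1-,-001-1
  8 | --1000,-0-0-0,-010--
  9 | -01-01,-010--
  10 | -0-0-0,-0-01-,-010--
  11 | -0-01-,-010--
  13 | -0-101,-01-01
  17 | -10-01  (sole → essential)
  18 | --0010,0-0-10
  21 | --0101,-10-01
  22 | 0-0-10  (sole → essential)
  24 | --1000  (sole → essential)
  31 | -11111  (sole → essential)
  32 | -0-0-0,10-0--,100---
  33 | 1----1,10-0--,100---
  34 | --0010,-0-0-0,-0-01-,-00-1-,1-001-,10-0--,100---
  35 | -0-01-,-00-1-,1----1,1-001-,10-0--,100---
  36 | 1-010-,100---
  37 | --0101,-0-101,-001-1,1----1,1-010-,100---
  38 | -00-1-,100---
  39 | -00-1-,-001-1,1----1,100---
  40 | --1000,-0-0-0,-010--,1-100-,10-0--
  41 | -01-01,-010--,1----1,1-100-,10-0--
  42 | -0-0-0,-0-01-,-010--,10-0--
  43 | -0-01-,-010--,1----1,10-0--
  45 | -0-101,-01-01,1----1
  47 | 1----1  (sole → essential)
  49 | -10-01,1----1
  50 | --0010,1-001-
  51 | 1----1,1-001-
  52 | 1-010-  (sole → essential)
  53 | --0101,-10-01,1----1,1-010-
  55 | 1----1  (sole → essential)
  56 | --1000,1-100-
  57 | 1----1,1-100-
  59 | 1----1  (sole → essential)
  61 | 1----1  (sole → essential)
  62 | 11111-  (sole → essential)
  63 | -11111,1----1,11111-
Essential prime implicants: --1000, -0-0-0, -10-01, -11111, 0-0-10, 1----1, 1-010-, 11111-
Petrick residual → --0010, -0-101, -00-1-, -010--
Minimum SOP uses 12 PIs: c'd'ef' + cd'e'f' + b'd'f' + b'de'f + b'c'e + b'cd' + bc'e'f + bcdef + a'c'ef' + af + ac'de' + abcde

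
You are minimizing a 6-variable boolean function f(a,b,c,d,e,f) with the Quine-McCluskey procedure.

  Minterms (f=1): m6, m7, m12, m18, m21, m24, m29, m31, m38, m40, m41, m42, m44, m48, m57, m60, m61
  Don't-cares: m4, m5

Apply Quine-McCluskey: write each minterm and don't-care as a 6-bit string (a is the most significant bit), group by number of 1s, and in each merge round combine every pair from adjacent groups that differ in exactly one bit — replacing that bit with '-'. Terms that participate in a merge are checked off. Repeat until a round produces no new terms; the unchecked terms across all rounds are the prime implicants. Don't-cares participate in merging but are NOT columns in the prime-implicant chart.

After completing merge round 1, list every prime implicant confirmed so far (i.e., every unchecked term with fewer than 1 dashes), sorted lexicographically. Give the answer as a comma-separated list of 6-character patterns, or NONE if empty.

size-2^0 implicants → 000100(✓)  000101(✓)  000110(✓)  000111(✓)  001100(✓)  010010  010101(✓)  011000  011101(✓)  011111(✓)  100110(✓)  101000(✓)  101001(✓)  101010(✓)  101100(✓)  110000  111001(✓)  111100(✓)  111101(✓)
size-2^1 implicants → -00110  -01100  -11101  0-0101  00-100  0001-0(✓)  0001-1(✓)  00010-(✓)  00011-(✓)  01-101  0111-1  1-1001  1-1100  101-00  1010-0  10100-  111-01  11110-
size-2^2 implicants → 0001--
Unchecked terms (primes): -00110, -01100, -11101, 0-0101, 00-100, 0001--, 01-101, 010010, 011000, 0111-1, 1-1001, 1-1100, 101-00, 1010-0, 10100-, 110000, 111-01, 11110-

010010, 011000, 110000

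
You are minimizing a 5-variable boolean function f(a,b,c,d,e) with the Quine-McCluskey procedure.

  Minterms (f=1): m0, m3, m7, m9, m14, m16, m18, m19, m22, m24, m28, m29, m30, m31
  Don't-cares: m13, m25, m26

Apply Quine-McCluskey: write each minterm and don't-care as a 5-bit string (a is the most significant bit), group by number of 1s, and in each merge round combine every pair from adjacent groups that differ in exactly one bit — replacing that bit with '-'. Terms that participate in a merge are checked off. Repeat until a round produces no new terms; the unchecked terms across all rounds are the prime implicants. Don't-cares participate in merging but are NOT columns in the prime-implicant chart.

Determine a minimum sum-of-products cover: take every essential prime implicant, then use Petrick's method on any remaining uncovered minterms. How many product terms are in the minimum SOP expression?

8

Round 0: 00000✓ 00011✓ 00111✓ 01001✓ 01101✓ 01110✓ 10000✓ 10010✓ 10011✓ 10110✓ 11000✓ 11001✓ 11010✓ 11100✓ 11101✓ 11110✓ 11111✓
Round 1: -0000 -0011 -1001✓ -1101✓ -1110 00-11 01-01✓ 1-000✓ 1-010✓ 1-110✓ 10-10✓ 100-0✓ 1001- 11-00✓ 11-01✓ 11-10✓ 110-0✓ 1100-✓ 111-0✓ 111-1✓ 1110-✓ 1111-✓
Round 2: -1-01 1--10 1-0-0 11--0 11-0- 111--
PIs = {-0000, -0011, -1-01, -1110, 00-11, 1--10, 1-0-0, 1001-, 11--0, 11-0-, 111--}
Coverage chart:
  m0: -0000 ←essential
  m3: -0011,00-11
  m7: 00-11 ←essential
  m9: -1-01 ←essential
  m14: -1110 ←essential
  m16: -0000,1-0-0
  m18: 1--10,1-0-0,1001-
  m19: -0011,1001-
  m22: 1--10 ←essential
  m24: 1-0-0,11--0,11-0-
  m28: 11--0,11-0-,111--
  m29: -1-01,11-0-,111--
  m30: -1110,1--10,11--0,111--
  m31: 111-- ←essential
Essential: -0000, -1-01, -1110, 00-11, 1--10, 111--
Petrick residual → -0011, 1-0-0
Min cover (8 terms): b'c'd'e' + b'c'de + bd'e + bcde' + a'b'de + ade' + ac'e' + abc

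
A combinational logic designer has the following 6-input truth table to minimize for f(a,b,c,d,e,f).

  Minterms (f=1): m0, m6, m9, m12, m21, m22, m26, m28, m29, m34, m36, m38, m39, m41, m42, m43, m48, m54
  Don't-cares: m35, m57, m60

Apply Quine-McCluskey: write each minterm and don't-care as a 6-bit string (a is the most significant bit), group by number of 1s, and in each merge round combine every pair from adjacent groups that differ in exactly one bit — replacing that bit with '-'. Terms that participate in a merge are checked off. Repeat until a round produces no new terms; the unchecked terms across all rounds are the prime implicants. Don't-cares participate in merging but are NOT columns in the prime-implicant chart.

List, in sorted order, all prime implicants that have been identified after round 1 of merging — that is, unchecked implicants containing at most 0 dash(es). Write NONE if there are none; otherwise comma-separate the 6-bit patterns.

Round 0: 000000 000110✓ 001001✓ 001100✓ 010101✓ 010110✓ 011010 011100✓ 011101✓ 100010✓ 100011✓ 100100✓ 100110✓ 100111✓ 101001✓ 101010✓ 101011✓ 110000 110110✓ 111001✓ 111100✓
Round 1: -00110✓ -01001 -10110✓ -11100 0-0110✓ 0-1100 01-101 01110- 1-0110✓ 1-1001 10-010✓ 10-011✓ 100-10✓ 100-11✓ 10001-✓ 1001-0 10011-✓ 1010-1 10101-✓
Round 2: --0110 10-01- 100-1-
PIs = {--0110, -01001, -11100, 0-1100, 000000, 01-101, 011010, 01110-, 1-1001, 10-01-, 100-1-, 1001-0, 1010-1, 110000}

000000, 011010, 110000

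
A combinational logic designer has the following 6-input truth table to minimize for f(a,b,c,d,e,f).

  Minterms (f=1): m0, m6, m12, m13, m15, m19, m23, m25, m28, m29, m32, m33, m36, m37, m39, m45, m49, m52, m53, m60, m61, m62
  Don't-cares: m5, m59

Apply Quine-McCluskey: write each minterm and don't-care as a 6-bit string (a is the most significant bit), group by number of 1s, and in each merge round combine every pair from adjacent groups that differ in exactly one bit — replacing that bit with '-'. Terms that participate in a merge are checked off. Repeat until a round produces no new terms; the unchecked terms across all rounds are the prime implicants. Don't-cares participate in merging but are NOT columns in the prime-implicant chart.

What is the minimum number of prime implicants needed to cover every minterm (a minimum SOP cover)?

Round 0: 000000✓ 000101✓ 000110 001100✓ 001101✓ 001111✓ 010011✓ 010111✓ 011001✓ 011100✓ 011101✓ 100000✓ 100001✓ 100100✓ 100101✓ 100111✓ 101101✓ 110001✓ 110100✓ 110101✓ 111011 111100✓ 111101✓ 111110✓
Round 1: -00000 -00101✓ -01101✓ -11100✓ -11101✓ 0-1100✓ 0-1101✓ 00-101✓ 0011-1 00110-✓ 010-11 011-01 01110-✓ 1-0001✓ 1-0100✓ 1-0101✓ 1-1101✓ 10-101✓ 100-00✓ 100-01✓ 10000-✓ 1001-1 10010-✓ 11-100✓ 11-101✓ 110-01✓ 11010-✓ 1111-0 11110-✓
Round 2: --1101 -0-101 -1110- 0-110- 1--101 1-0-01 1-010- 100-0- 11-10-
PIs = {--1101, -0-101, -00000, -1110-, 0-110-, 000110, 0011-1, 010-11, 011-01, 1--101, 1-0-01, 1-010-, 100-0-, 1001-1, 11-10-, 111011, 1111-0}
Coverage chart:
  m0: -00000 ←essential
  m6: 000110 ←essential
  m12: 0-110- ←essential
  m13: --1101,-0-101,0-110-,0011-1
  m15: 0011-1 ←essential
  m19: 010-11 ←essential
  m23: 010-11 ←essential
  m25: 011-01 ←essential
  m28: -1110-,0-110-
  m29: --1101,-1110-,0-110-,011-01
  m32: -00000,100-0-
  m33: 1-0-01,100-0-
  m36: 1-010-,100-0-
  m37: -0-101,1--101,1-0-01,1-010-,100-0-,1001-1
  m39: 1001-1 ←essential
  m45: --1101,-0-101,1--101
  m49: 1-0-01 ←essential
  m52: 1-010-,11-10-
  m53: 1--101,1-0-01,1-010-,11-10-
  m60: -1110-,11-10-,1111-0
  m61: --1101,-1110-,1--101,11-10-
  m62: 1111-0 ←essential
Essential: -00000, 0-110-, 000110, 0011-1, 010-11, 011-01, 1-0-01, 1001-1, 1111-0
Petrick residual → --1101, 1-010-
Min cover (11 terms): cde'f + b'c'd'e'f' + a'cde' + a'b'c'def' + a'b'cdf + a'bc'ef + a'bce'f + ac'e'f + ac'de' + ab'c'df + abcdf'

11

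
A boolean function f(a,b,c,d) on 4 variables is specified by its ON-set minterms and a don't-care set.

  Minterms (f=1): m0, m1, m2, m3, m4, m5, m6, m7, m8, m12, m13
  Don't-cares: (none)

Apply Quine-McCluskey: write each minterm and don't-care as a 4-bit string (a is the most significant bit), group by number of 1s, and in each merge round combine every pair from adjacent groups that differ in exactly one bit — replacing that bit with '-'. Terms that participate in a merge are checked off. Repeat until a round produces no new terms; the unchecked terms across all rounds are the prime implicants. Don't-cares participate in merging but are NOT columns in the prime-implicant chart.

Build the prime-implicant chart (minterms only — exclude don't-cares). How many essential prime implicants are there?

3

[col 0] 0000*, 0001*, 0010*, 0011*, 0100*, 0101*, 0110*, 0111*, 1000*, 1100*, 1101*
[col 1] -000*, -100*, -101*, 0-00*, 0-01*, 0-10*, 0-11*, 00-0*, 00-1*, 000-*, 001-*, 01-0*, 01-1*, 010-*, 011-*, 1-00*, 110-*
[col 2] --00, -10-, 0--0*, 0--1*, 0-0-*, 0-1-*, 00--*, 01--*
[col 3] 0---
Prime implicants: --00, -10-, 0---
PI chart (minterm → PIs covering it):
  0 | --00,0---
  1 | 0---  (sole → essential)
  2 | 0---  (sole → essential)
  3 | 0---  (sole → essential)
  4 | --00,-10-,0---
  5 | -10-,0---
  6 | 0---  (sole → essential)
  7 | 0---  (sole → essential)
  8 | --00  (sole → essential)
  12 | --00,-10-
  13 | -10-  (sole → essential)
Essential prime implicants: --00, -10-, 0---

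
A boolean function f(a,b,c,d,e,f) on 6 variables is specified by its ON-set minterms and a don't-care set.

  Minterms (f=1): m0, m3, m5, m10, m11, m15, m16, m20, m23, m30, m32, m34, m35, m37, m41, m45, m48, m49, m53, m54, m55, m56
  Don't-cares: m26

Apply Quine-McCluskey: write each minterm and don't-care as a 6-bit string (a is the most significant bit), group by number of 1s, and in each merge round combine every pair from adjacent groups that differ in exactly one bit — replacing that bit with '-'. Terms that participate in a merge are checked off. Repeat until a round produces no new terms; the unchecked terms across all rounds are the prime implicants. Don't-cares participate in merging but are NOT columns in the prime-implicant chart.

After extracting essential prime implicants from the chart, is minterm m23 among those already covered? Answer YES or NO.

YES

Round 0: 000000✓ 000011✓ 000101✓ 001010✓ 001011✓ 001111✓ 010000✓ 010100✓ 010111✓ 011010✓ 011110✓ 100000✓ 100010✓ 100011✓ 100101✓ 101001✓ 101101✓ 110000✓ 110001✓ 110101✓ 110110✓ 110111✓ 111000✓
Round 1: -00000✓ -00011 -00101 -10000✓ -10111 0-0000✓ 0-1010 00-011 001-11 00101- 010-00 011-10 1-0000✓ 1-0101 10-101 1000-0 10001- 101-01 11-000 110-01 11000- 1101-1 11011-
Round 2: --0000
PIs = {--0000, -00011, -00101, -10111, 0-1010, 00-011, 001-11, 00101-, 010-00, 011-10, 1-0101, 10-101, 1000-0, 10001-, 101-01, 11-000, 110-01, 11000-, 1101-1, 11011-}
Coverage chart:
  m0: --0000 ←essential
  m3: -00011,00-011
  m5: -00101 ←essential
  m10: 0-1010,00101-
  m11: 00-011,001-11,00101-
  m15: 001-11 ←essential
  m16: --0000,010-00
  m20: 010-00 ←essential
  m23: -10111 ←essential
  m30: 011-10 ←essential
  m32: --0000,1000-0
  m34: 1000-0,10001-
  m35: -00011,10001-
  m37: -00101,1-0101,10-101
  m41: 101-01 ←essential
  m45: 10-101,101-01
  m48: --0000,11-000,11000-
  m49: 110-01,11000-
  m53: 1-0101,110-01,1101-1
  m54: 11011- ←essential
  m55: -10111,1101-1,11011-
  m56: 11-000 ←essential
Essential: --0000, -00101, -10111, 001-11, 010-00, 011-10, 101-01, 11-000, 11011-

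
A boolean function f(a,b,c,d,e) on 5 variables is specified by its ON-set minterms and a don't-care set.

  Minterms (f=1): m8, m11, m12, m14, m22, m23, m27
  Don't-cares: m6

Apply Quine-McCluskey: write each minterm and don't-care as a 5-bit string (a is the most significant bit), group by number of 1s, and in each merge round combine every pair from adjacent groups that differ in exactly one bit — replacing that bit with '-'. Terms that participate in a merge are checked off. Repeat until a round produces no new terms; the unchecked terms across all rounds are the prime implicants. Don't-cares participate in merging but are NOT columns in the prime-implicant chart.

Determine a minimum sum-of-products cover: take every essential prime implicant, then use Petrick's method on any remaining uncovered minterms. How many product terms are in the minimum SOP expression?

[col 0] 00110*, 01000*, 01011*, 01100*, 01110*, 10110*, 10111*, 11011*
[col 1] -0110, -1011, 0-110, 01-00, 011-0, 1011-
Prime implicants: -0110, -1011, 0-110, 01-00, 011-0, 1011-
PI chart (minterm → PIs covering it):
  8 | 01-00  (sole → essential)
  11 | -1011  (sole → essential)
  12 | 01-00,011-0
  14 | 0-110,011-0
  22 | -0110,1011-
  23 | 1011-  (sole → essential)
  27 | -1011  (sole → essential)
Essential prime implicants: -1011, 01-00, 1011-
Petrick residual → 0-110
Minimum SOP uses 4 PIs: bc'de + a'cde' + a'bd'e' + ab'cd

4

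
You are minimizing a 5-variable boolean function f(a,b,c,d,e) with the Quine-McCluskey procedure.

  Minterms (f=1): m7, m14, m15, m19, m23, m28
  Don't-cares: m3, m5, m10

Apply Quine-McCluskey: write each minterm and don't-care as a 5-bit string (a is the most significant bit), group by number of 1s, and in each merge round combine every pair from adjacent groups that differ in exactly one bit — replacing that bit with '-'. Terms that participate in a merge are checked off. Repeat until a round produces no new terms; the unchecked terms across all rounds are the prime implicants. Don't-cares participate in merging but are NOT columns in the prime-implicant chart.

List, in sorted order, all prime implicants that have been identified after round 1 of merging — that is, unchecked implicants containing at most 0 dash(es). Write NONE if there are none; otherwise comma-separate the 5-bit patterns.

11100

Round 0: 00011✓ 00101✓ 00111✓ 01010✓ 01110✓ 01111✓ 10011✓ 10111✓ 11100
Round 1: -0011✓ -0111✓ 0-111 00-11✓ 001-1 01-10 0111- 10-11✓
Round 2: -0-11
PIs = {-0-11, 0-111, 001-1, 01-10, 0111-, 11100}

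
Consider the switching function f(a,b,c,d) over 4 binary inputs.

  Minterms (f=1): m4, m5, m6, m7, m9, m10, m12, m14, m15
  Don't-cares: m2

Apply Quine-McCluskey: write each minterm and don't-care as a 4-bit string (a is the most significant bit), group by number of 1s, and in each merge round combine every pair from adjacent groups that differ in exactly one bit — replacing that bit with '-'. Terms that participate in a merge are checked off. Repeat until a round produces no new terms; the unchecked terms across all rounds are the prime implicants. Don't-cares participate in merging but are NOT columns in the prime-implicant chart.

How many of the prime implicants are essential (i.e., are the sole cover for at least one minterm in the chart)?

5

[col 0] 0010*, 0100*, 0101*, 0110*, 0111*, 1001, 1010*, 1100*, 1110*, 1111*
[col 1] -010*, -100*, -110*, -111*, 0-10*, 01-0*, 01-1*, 010-*, 011-*, 1-10*, 11-0*, 111-*
[col 2] --10, -1-0, -11-, 01--
Prime implicants: --10, -1-0, -11-, 01--, 1001
PI chart (minterm → PIs covering it):
  4 | -1-0,01--
  5 | 01--  (sole → essential)
  6 | --10,-1-0,-11-,01--
  7 | -11-,01--
  9 | 1001  (sole → essential)
  10 | --10  (sole → essential)
  12 | -1-0  (sole → essential)
  14 | --10,-1-0,-11-
  15 | -11-  (sole → essential)
Essential prime implicants: --10, -1-0, -11-, 01--, 1001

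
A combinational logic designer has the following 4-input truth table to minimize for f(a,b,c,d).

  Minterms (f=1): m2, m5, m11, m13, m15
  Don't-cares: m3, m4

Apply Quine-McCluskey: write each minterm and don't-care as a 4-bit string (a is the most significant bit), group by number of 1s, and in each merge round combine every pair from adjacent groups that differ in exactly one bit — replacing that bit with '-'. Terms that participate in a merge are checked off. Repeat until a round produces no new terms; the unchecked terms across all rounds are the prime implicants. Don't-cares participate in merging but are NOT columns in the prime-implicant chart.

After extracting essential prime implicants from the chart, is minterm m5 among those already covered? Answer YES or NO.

NO

[col 0] 0010*, 0011*, 0100*, 0101*, 1011*, 1101*, 1111*
[col 1] -011, -101, 001-, 010-, 1-11, 11-1
Prime implicants: -011, -101, 001-, 010-, 1-11, 11-1
PI chart (minterm → PIs covering it):
  2 | 001-  (sole → essential)
  5 | -101,010-
  11 | -011,1-11
  13 | -101,11-1
  15 | 1-11,11-1
Essential prime implicants: 001-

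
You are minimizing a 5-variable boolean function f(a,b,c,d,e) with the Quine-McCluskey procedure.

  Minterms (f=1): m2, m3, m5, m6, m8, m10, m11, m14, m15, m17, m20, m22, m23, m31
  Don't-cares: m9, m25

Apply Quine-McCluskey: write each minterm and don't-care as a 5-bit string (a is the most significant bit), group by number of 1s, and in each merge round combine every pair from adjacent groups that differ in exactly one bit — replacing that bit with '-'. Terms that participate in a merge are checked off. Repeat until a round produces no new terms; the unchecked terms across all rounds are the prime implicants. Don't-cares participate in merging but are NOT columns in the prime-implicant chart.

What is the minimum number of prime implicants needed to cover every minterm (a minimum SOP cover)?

Round 0: 00010✓ 00011✓ 00101 00110✓ 01000✓ 01001✓ 01010✓ 01011✓ 01110✓ 01111✓ 10001✓ 10100✓ 10110✓ 10111✓ 11001✓ 11111✓
Round 1: -0110 -1001 -1111 0-010✓ 0-011✓ 0-110✓ 00-10✓ 0001-✓ 01-10✓ 01-11✓ 010-0✓ 010-1✓ 0100-✓ 0101-✓ 0111-✓ 1-001 1-111 101-0 1011-
Round 2: 0--10 0-01- 01-1- 010--
PIs = {-0110, -1001, -1111, 0--10, 0-01-, 00101, 01-1-, 010--, 1-001, 1-111, 101-0, 1011-}
Coverage chart:
  m2: 0--10,0-01-
  m3: 0-01- ←essential
  m5: 00101 ←essential
  m6: -0110,0--10
  m8: 010-- ←essential
  m10: 0--10,0-01-,01-1-,010--
  m11: 0-01-,01-1-,010--
  m14: 0--10,01-1-
  m15: -1111,01-1-
  m17: 1-001 ←essential
  m20: 101-0 ←essential
  m22: -0110,101-0,1011-
  m23: 1-111,1011-
  m31: -1111,1-111
Essential: 0-01-, 00101, 010--, 1-001, 101-0
Petrick residual → -0110, 01-1-, 1-111
Min cover (8 terms): b'cde' + a'c'd + a'b'cd'e + a'bd + a'bc' + ac'd'e + acde + ab'ce'

8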